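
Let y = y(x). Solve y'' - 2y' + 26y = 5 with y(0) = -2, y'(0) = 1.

Characteristic equation r² - 2r + 26 = 0 has discriminant (-2)² - 4·(26) = -100 < 0, so r = 1 ± 5i.
Hence y_h = C1*cos(5*x)*exp(x) + C2*exp(x)*sin(5*x).
For the particular solution try y_p = A0. Substituting and matching coefficients of each power of x gives A0 = 5/26, so y_p = 5/26.
General solution: y = 5/26 + C1*cos(5*x)*exp(x) + C2*exp(x)*sin(5*x).
Apply the initial conditions: y(0) = 5/26 + C1 = -2 and y'(0) = C1 + 5*C2 = 1. Solving gives C1 = -57/26, C2 = 83/130.

y = 5/26 - 57*cos(5*x)*exp(x)/26 + 83*exp(x)*sin(5*x)/130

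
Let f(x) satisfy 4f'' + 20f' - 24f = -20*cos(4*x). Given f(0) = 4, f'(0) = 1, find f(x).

f = -25*sin(4*x)/221 + 9*exp(-6*x)/26 + 55*cos(4*x)/442 + 60*exp(x)/17

Divide through by 4: f'' + 5f' - 6f = -5*cos(4*x).
Characteristic equation r² + 5r - 6 = 0 factors as (r - 1)(r + 6) = 0, so r = 1, -6.
Hence f_h = C1*exp(x) + C2*exp(-6*x).
Try f_p = A*cos(4*x) + B*sin(4*x). Substituting and equating the coefficients of cos(4x) and sin(4x) gives A = 55/442, B = -25/221, so f_p = -25*sin(4*x)/221 + 55*cos(4*x)/442.
General solution: f = -25*sin(4*x)/221 + 55*cos(4*x)/442 + C1*exp(x) + C2*exp(-6*x).
Apply the initial conditions: f(0) = 55/442 + C1 + C2 = 4 and f'(0) = -100/221 + C1 - 6*C2 = 1. Solving gives C1 = 60/17, C2 = 9/26.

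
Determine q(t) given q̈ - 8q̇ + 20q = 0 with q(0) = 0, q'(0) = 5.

q = 5*exp(4*t)*sin(2*t)/2

Characteristic equation r² - 8r + 20 = 0 has discriminant (-8)² - 4·(20) = -16 < 0, so r = 4 ± 2i.
Hence q_h = C1*cos(2*t)*exp(4*t) + C2*exp(4*t)*sin(2*t).
Apply the initial conditions: q(0) = C1 = 0 and q'(0) = 2*C2 + 4*C1 = 5. Solving gives C1 = 0, C2 = 5/2.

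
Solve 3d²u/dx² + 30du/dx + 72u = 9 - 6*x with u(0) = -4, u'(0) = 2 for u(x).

u = 23/144 - 183*exp(-4*x)/16 - x/12 + 131*exp(-6*x)/18

Divide through by 3: u'' + 10u' + 24u = 3 - 2*x.
Characteristic equation r² + 10r + 24 = 0 factors as (r + 4)(r + 6) = 0, so r = -4, -6.
Hence u_h = C1*exp(-4*x) + C2*exp(-6*x).
For the particular solution try u_p = A0 + A1*x. Substituting and matching coefficients of each power of x gives A0 = 23/144, A1 = -1/12, so u_p = 23/144 - x/12.
General solution: u = 23/144 - x/12 + C1*exp(-4*x) + C2*exp(-6*x).
Apply the initial conditions: u(0) = 23/144 + C1 + C2 = -4 and u'(0) = -1/12 - 6*C2 - 4*C1 = 2. Solving gives C1 = -183/16, C2 = 131/18.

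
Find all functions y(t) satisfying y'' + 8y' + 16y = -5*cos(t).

Characteristic equation r² + 8r + 16 = 0 has discriminant (8)² - 4·(16) = 0, so r = -4 is a repeated root.
Hence y_h = (C1 + C2*t)*exp(-4*t).
Try y_p = A*cos(t) + B*sin(t). Substituting and equating the coefficients of cos(t) and sin(t) gives A = -75/289, B = -40/289, so y_p = -75*cos(t)/289 - 40*sin(t)/289.

y = -75*cos(t)/289 - 40*sin(t)/289 + C1*exp(-4*t) + C2*t*exp(-4*t)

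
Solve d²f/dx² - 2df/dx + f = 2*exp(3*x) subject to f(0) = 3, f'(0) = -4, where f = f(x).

Characteristic equation r² - 2r + 1 = 0 has discriminant (-2)² - 4·(1) = 0, so r = 1 is a repeated root.
Hence f_h = (C1 + C2*x)*exp(x).
Try f_p = A*exp(3*x). Substituting into the equation and dividing by exp(3*x) gives A = 1/2, so f_p = exp(3*x)/2.
General solution: f = exp(3*x)/2 + C1*exp(x) + C2*x*exp(x).
Apply the initial conditions: f(0) = 1/2 + C1 = 3 and f'(0) = 3/2 + C1 + C2 = -4. Solving gives C1 = 5/2, C2 = -8.

f = exp(3*x)/2 + 5*exp(x)/2 - 8*x*exp(x)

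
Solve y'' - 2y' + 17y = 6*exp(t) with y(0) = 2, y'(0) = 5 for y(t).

y = 3*exp(t)/8 + 3*exp(t)*sin(4*t)/4 + 13*cos(4*t)*exp(t)/8

Characteristic equation r² - 2r + 17 = 0 has discriminant (-2)² - 4·(17) = -64 < 0, so r = 1 ± 4i.
Hence y_h = C1*cos(4*t)*exp(t) + C2*exp(t)*sin(4*t).
Try y_p = A*exp(t). Substituting into the equation and dividing by exp(t) gives A = 3/8, so y_p = 3*exp(t)/8.
General solution: y = 3*exp(t)/8 + C1*cos(4*t)*exp(t) + C2*exp(t)*sin(4*t).
Apply the initial conditions: y(0) = 3/8 + C1 = 2 and y'(0) = 3/8 + C1 + 4*C2 = 5. Solving gives C1 = 13/8, C2 = 3/4.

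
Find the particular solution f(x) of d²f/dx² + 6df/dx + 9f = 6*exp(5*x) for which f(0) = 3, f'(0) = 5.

f = 3*exp(5*x)/32 + 93*exp(-3*x)/32 + 53*x*exp(-3*x)/4

Characteristic equation r² + 6r + 9 = 0 has discriminant (6)² - 4·(9) = 0, so r = -3 is a repeated root.
Hence f_h = (C1 + C2*x)*exp(-3*x).
Try f_p = A*exp(5*x). Substituting into the equation and dividing by exp(5*x) gives A = 3/32, so f_p = 3*exp(5*x)/32.
General solution: f = 3*exp(5*x)/32 + C1*exp(-3*x) + C2*x*exp(-3*x).
Apply the initial conditions: f(0) = 3/32 + C1 = 3 and f'(0) = 15/32 + C2 - 3*C1 = 5. Solving gives C1 = 93/32, C2 = 53/4.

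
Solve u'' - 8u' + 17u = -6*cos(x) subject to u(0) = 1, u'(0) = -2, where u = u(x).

u = -3*cos(x)/10 + 3*sin(x)/20 - 147*exp(4*x)*sin(x)/20 + 13*cos(x)*exp(4*x)/10

Characteristic equation r² - 8r + 17 = 0 has discriminant (-8)² - 4·(17) = -4 < 0, so r = 4 ± i.
Hence u_h = C1*cos(x)*exp(4*x) + C2*exp(4*x)*sin(x).
Try u_p = A*cos(x) + B*sin(x). Substituting and equating the coefficients of cos(x) and sin(x) gives A = -3/10, B = 3/20, so u_p = -3*cos(x)/10 + 3*sin(x)/20.
General solution: u = -3*cos(x)/10 + 3*sin(x)/20 + C1*cos(x)*exp(4*x) + C2*exp(4*x)*sin(x).
Apply the initial conditions: u(0) = -3/10 + C1 = 1 and u'(0) = 3/20 + C2 + 4*C1 = -2. Solving gives C1 = 13/10, C2 = -147/20.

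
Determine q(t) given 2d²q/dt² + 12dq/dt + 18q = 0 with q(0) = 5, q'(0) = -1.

q = 5*exp(-3*t) + 14*t*exp(-3*t)

Divide through by 2: q'' + 6q' + 9q = 0.
Characteristic equation r² + 6r + 9 = 0 has discriminant (6)² - 4·(9) = 0, so r = -3 is a repeated root.
Hence q_h = (C1 + C2*t)*exp(-3*t).
Apply the initial conditions: q(0) = C1 = 5 and q'(0) = C2 - 3*C1 = -1. Solving gives C1 = 5, C2 = 14.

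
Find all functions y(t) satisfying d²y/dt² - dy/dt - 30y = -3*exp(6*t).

y = C1*exp(6*t) + C2*exp(-5*t) - 3*t*exp(6*t)/11

Characteristic equation r² - r - 30 = 0 factors as (r - 6)(r + 5) = 0, so r = 6, -5.
Hence y_h = C1*exp(6*t) + C2*exp(-5*t).
Since exp(6*t) solves the homogeneous equation (r = 6 is a root of multiplicity 1), multiply the trial by t. Try y_p = A*t*exp(6*t). Substituting into the equation and dividing by exp(6*t) gives A = -3/11, so y_p = -3*t*exp(6*t)/11.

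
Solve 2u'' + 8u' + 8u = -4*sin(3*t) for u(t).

Divide through by 2: u'' + 4u' + 4u = -2*sin(3*t).
Characteristic equation r² + 4r + 4 = 0 has discriminant (4)² - 4·(4) = 0, so r = -2 is a repeated root.
Hence u_h = (C1 + C2*t)*exp(-2*t).
Try u_p = A*cos(3*t) + B*sin(3*t). Substituting and equating the coefficients of cos(3t) and sin(3t) gives A = 24/169, B = 10/169, so u_p = 10*sin(3*t)/169 + 24*cos(3*t)/169.

u = 10*sin(3*t)/169 + 24*cos(3*t)/169 + C1*exp(-2*t) + C2*t*exp(-2*t)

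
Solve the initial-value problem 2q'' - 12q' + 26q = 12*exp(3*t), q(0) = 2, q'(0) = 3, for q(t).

q = 3*exp(3*t)/2 + cos(2*t)*exp(3*t)/2 - 3*exp(3*t)*sin(2*t)/2

Divide through by 2: q'' - 6q' + 13q = 6*exp(3*t).
Characteristic equation r² - 6r + 13 = 0 has discriminant (-6)² - 4·(13) = -16 < 0, so r = 3 ± 2i.
Hence q_h = C1*cos(2*t)*exp(3*t) + C2*exp(3*t)*sin(2*t).
Try q_p = A*exp(3*t). Substituting into the equation and dividing by exp(3*t) gives A = 3/2, so q_p = 3*exp(3*t)/2.
General solution: q = 3*exp(3*t)/2 + C1*cos(2*t)*exp(3*t) + C2*exp(3*t)*sin(2*t).
Apply the initial conditions: q(0) = 3/2 + C1 = 2 and q'(0) = 9/2 + 2*C2 + 3*C1 = 3. Solving gives C1 = 1/2, C2 = -3/2.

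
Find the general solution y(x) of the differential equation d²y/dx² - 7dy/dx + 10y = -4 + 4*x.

Characteristic equation r² - 7r + 10 = 0 factors as (r - 5)(r - 2) = 0, so r = 5, 2.
Hence y_h = C1*exp(5*x) + C2*exp(2*x).
For the particular solution try y_p = A0 + A1*x. Substituting and matching coefficients of each power of x gives A0 = -3/25, A1 = 2/5, so y_p = -3/25 + 2*x/5.

y = -3/25 + 2*x/5 + C1*exp(5*x) + C2*exp(2*x)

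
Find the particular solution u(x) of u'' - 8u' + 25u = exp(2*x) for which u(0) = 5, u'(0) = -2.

Characteristic equation r² - 8r + 25 = 0 has discriminant (-8)² - 4·(25) = -36 < 0, so r = 4 ± 3i.
Hence u_h = C1*cos(3*x)*exp(4*x) + C2*exp(4*x)*sin(3*x).
Try u_p = A*exp(2*x). Substituting into the equation and dividing by exp(2*x) gives A = 1/13, so u_p = exp(2*x)/13.
General solution: u = exp(2*x)/13 + C1*cos(3*x)*exp(4*x) + C2*exp(4*x)*sin(3*x).
Apply the initial conditions: u(0) = 1/13 + C1 = 5 and u'(0) = 2/13 + 3*C2 + 4*C1 = -2. Solving gives C1 = 64/13, C2 = -284/39.

u = exp(2*x)/13 - 284*exp(4*x)*sin(3*x)/39 + 64*cos(3*x)*exp(4*x)/13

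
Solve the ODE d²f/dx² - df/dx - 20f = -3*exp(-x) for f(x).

Characteristic equation r² - r - 20 = 0 factors as (r + 4)(r - 5) = 0, so r = -4, 5.
Hence f_h = C1*exp(-4*x) + C2*exp(5*x).
Try f_p = A*exp(-x). Substituting into the equation and dividing by exp(-x) gives A = 1/6, so f_p = exp(-x)/6.

f = exp(-x)/6 + C1*exp(-4*x) + C2*exp(5*x)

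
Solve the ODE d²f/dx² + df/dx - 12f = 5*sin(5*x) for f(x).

Characteristic equation r² + r - 12 = 0 factors as (r + 4)(r - 3) = 0, so r = -4, 3.
Hence f_h = C1*exp(-4*x) + C2*exp(3*x).
Try f_p = A*cos(5*x) + B*sin(5*x). Substituting and equating the coefficients of cos(5x) and sin(5x) gives A = -25/1394, B = -185/1394, so f_p = -185*sin(5*x)/1394 - 25*cos(5*x)/1394.

f = -185*sin(5*x)/1394 - 25*cos(5*x)/1394 + C1*exp(-4*x) + C2*exp(3*x)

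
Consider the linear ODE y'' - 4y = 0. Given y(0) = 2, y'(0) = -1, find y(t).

y = 3*exp(2*t)/4 + 5*exp(-2*t)/4

Characteristic equation r² - 4 = 0 factors as (r - 2)(r + 2) = 0, so r = 2, -2.
Hence y_h = C1*exp(2*t) + C2*exp(-2*t).
Apply the initial conditions: y(0) = C1 + C2 = 2 and y'(0) = -2*C2 + 2*C1 = -1. Solving gives C1 = 3/4, C2 = 5/4.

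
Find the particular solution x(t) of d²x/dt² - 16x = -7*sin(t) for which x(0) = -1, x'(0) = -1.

x = -23*exp(4*t)/34 - 11*exp(-4*t)/34 + 7*sin(t)/17

Characteristic equation r² - 16 = 0 factors as (r + 4)(r - 4) = 0, so r = -4, 4.
Hence x_h = C1*exp(-4*t) + C2*exp(4*t).
Try x_p = A*cos(t) + B*sin(t). Substituting and equating the coefficients of cos(t) and sin(t) gives A = 0, B = 7/17, so x_p = 7*sin(t)/17.
General solution: x = 7*sin(t)/17 + C1*exp(-4*t) + C2*exp(4*t).
Apply the initial conditions: x(0) = C1 + C2 = -1 and x'(0) = 7/17 - 4*C1 + 4*C2 = -1. Solving gives C1 = -11/34, C2 = -23/34.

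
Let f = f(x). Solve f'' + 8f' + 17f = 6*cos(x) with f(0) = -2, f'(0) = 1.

f = 3*cos(x)/10 + 3*sin(x)/20 - 167*exp(-4*x)*sin(x)/20 - 23*cos(x)*exp(-4*x)/10

Characteristic equation r² + 8r + 17 = 0 has discriminant (8)² - 4·(17) = -4 < 0, so r = -4 ± i.
Hence f_h = C1*cos(x)*exp(-4*x) + C2*exp(-4*x)*sin(x).
Try f_p = A*cos(x) + B*sin(x). Substituting and equating the coefficients of cos(x) and sin(x) gives A = 3/10, B = 3/20, so f_p = 3*cos(x)/10 + 3*sin(x)/20.
General solution: f = 3*cos(x)/10 + 3*sin(x)/20 + C1*cos(x)*exp(-4*x) + C2*exp(-4*x)*sin(x).
Apply the initial conditions: f(0) = 3/10 + C1 = -2 and f'(0) = 3/20 + C2 - 4*C1 = 1. Solving gives C1 = -23/10, C2 = -167/20.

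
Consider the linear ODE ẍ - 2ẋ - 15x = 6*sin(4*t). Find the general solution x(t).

x = -186*sin(4*t)/1025 + 48*cos(4*t)/1025 + C1*exp(5*t) + C2*exp(-3*t)

Characteristic equation r² - 2r - 15 = 0 factors as (r - 5)(r + 3) = 0, so r = 5, -3.
Hence x_h = C1*exp(5*t) + C2*exp(-3*t).
Try x_p = A*cos(4*t) + B*sin(4*t). Substituting and equating the coefficients of cos(4t) and sin(4t) gives A = 48/1025, B = -186/1025, so x_p = -186*sin(4*t)/1025 + 48*cos(4*t)/1025.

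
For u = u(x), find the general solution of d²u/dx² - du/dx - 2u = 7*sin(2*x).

u = -21*sin(2*x)/20 + 7*cos(2*x)/20 + C1*exp(2*x) + C2*exp(-x)

Characteristic equation r² - r - 2 = 0 factors as (r - 2)(r + 1) = 0, so r = 2, -1.
Hence u_h = C1*exp(2*x) + C2*exp(-x).
Try u_p = A*cos(2*x) + B*sin(2*x). Substituting and equating the coefficients of cos(2x) and sin(2x) gives A = 7/20, B = -21/20, so u_p = -21*sin(2*x)/20 + 7*cos(2*x)/20.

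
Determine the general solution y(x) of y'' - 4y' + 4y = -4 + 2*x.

y = -1/2 + x/2 + C1*exp(2*x) + C2*x*exp(2*x)

Characteristic equation r² - 4r + 4 = 0 has discriminant (-4)² - 4·(4) = 0, so r = 2 is a repeated root.
Hence y_h = (C1 + C2*x)*exp(2*x).
For the particular solution try y_p = A0 + A1*x. Substituting and matching coefficients of each power of x gives A0 = -1/2, A1 = 1/2, so y_p = -1/2 + x/2.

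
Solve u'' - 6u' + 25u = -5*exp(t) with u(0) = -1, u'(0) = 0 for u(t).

u = -exp(t)/4 - 3*cos(4*t)*exp(3*t)/4 + 5*exp(3*t)*sin(4*t)/8

Characteristic equation r² - 6r + 25 = 0 has discriminant (-6)² - 4·(25) = -64 < 0, so r = 3 ± 4i.
Hence u_h = C1*cos(4*t)*exp(3*t) + C2*exp(3*t)*sin(4*t).
Try u_p = A*exp(t). Substituting into the equation and dividing by exp(t) gives A = -1/4, so u_p = -exp(t)/4.
General solution: u = -exp(t)/4 + C1*cos(4*t)*exp(3*t) + C2*exp(3*t)*sin(4*t).
Apply the initial conditions: u(0) = -1/4 + C1 = -1 and u'(0) = -1/4 + 3*C1 + 4*C2 = 0. Solving gives C1 = -3/4, C2 = 5/8.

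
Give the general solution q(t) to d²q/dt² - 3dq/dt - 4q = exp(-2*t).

q = exp(-2*t)/6 + C1*exp(-t) + C2*exp(4*t)

Characteristic equation r² - 3r - 4 = 0 factors as (r + 1)(r - 4) = 0, so r = -1, 4.
Hence q_h = C1*exp(-t) + C2*exp(4*t).
Try q_p = A*exp(-2*t). Substituting into the equation and dividing by exp(-2*t) gives A = 1/6, so q_p = exp(-2*t)/6.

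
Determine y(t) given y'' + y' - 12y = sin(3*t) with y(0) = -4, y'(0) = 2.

Characteristic equation r² + r - 12 = 0 factors as (r + 4)(r - 3) = 0, so r = -4, 3.
Hence y_h = C1*exp(-4*t) + C2*exp(3*t).
Try y_p = A*cos(3*t) + B*sin(3*t). Substituting and equating the coefficients of cos(3t) and sin(3t) gives A = -1/150, B = -7/150, so y_p = -7*sin(3*t)/150 - cos(3*t)/150.
General solution: y = -7*sin(3*t)/150 - cos(3*t)/150 + C1*exp(-4*t) + C2*exp(3*t).
Apply the initial conditions: y(0) = -1/150 + C1 + C2 = -4 and y'(0) = -7/50 - 4*C1 + 3*C2 = 2. Solving gives C1 = -353/175, C2 = -83/42.

y = -353*exp(-4*t)/175 - 83*exp(3*t)/42 - 7*sin(3*t)/150 - cos(3*t)/150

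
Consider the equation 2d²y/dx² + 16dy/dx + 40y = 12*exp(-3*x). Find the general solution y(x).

Divide through by 2: y'' + 8y' + 20y = 6*exp(-3*x).
Characteristic equation r² + 8r + 20 = 0 has discriminant (8)² - 4·(20) = -16 < 0, so r = -4 ± 2i.
Hence y_h = C1*cos(2*x)*exp(-4*x) + C2*exp(-4*x)*sin(2*x).
Try y_p = A*exp(-3*x). Substituting into the equation and dividing by exp(-3*x) gives A = 6/5, so y_p = 6*exp(-3*x)/5.

y = 6*exp(-3*x)/5 + C1*cos(2*x)*exp(-4*x) + C2*exp(-4*x)*sin(2*x)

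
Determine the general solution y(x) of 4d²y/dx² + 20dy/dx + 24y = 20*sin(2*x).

Divide through by 4: y'' + 5y' + 6y = 5*sin(2*x).
Characteristic equation r² + 5r + 6 = 0 factors as (r + 2)(r + 3) = 0, so r = -2, -3.
Hence y_h = C1*exp(-2*x) + C2*exp(-3*x).
Try y_p = A*cos(2*x) + B*sin(2*x). Substituting and equating the coefficients of cos(2x) and sin(2x) gives A = -25/52, B = 5/52, so y_p = -25*cos(2*x)/52 + 5*sin(2*x)/52.

y = -25*cos(2*x)/52 + 5*sin(2*x)/52 + C1*exp(-2*x) + C2*exp(-3*x)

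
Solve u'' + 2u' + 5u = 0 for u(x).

Characteristic equation r² + 2r + 5 = 0 has discriminant (2)² - 4·(5) = -16 < 0, so r = -1 ± 2i.
Hence u_h = C1*cos(2*x)*exp(-x) + C2*exp(-x)*sin(2*x).

u = C1*cos(2*x)*exp(-x) + C2*exp(-x)*sin(2*x)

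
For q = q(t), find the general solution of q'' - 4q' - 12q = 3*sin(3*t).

q = -7*sin(3*t)/65 + 4*cos(3*t)/65 + C1*exp(6*t) + C2*exp(-2*t)

Characteristic equation r² - 4r - 12 = 0 factors as (r - 6)(r + 2) = 0, so r = 6, -2.
Hence q_h = C1*exp(6*t) + C2*exp(-2*t).
Try q_p = A*cos(3*t) + B*sin(3*t). Substituting and equating the coefficients of cos(3t) and sin(3t) gives A = 4/65, B = -7/65, so q_p = -7*sin(3*t)/65 + 4*cos(3*t)/65.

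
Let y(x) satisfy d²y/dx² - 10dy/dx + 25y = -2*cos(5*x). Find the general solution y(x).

y = sin(5*x)/25 + C1*exp(5*x) + C2*x*exp(5*x)

Characteristic equation r² - 10r + 25 = 0 has discriminant (-10)² - 4·(25) = 0, so r = 5 is a repeated root.
Hence y_h = (C1 + C2*x)*exp(5*x).
Try y_p = A*cos(5*x) + B*sin(5*x). Substituting and equating the coefficients of cos(5x) and sin(5x) gives A = 0, B = 1/25, so y_p = sin(5*x)/25.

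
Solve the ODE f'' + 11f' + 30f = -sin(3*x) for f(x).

f = -7*sin(3*x)/510 + 11*cos(3*x)/510 + C1*exp(-5*x) + C2*exp(-6*x)

Characteristic equation r² + 11r + 30 = 0 factors as (r + 5)(r + 6) = 0, so r = -5, -6.
Hence f_h = C1*exp(-5*x) + C2*exp(-6*x).
Try f_p = A*cos(3*x) + B*sin(3*x). Substituting and equating the coefficients of cos(3x) and sin(3x) gives A = 11/510, B = -7/510, so f_p = -7*sin(3*x)/510 + 11*cos(3*x)/510.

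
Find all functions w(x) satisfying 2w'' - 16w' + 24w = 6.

Divide through by 2: w'' - 8w' + 12w = 3.
Characteristic equation r² - 8r + 12 = 0 factors as (r - 2)(r - 6) = 0, so r = 2, 6.
Hence w_h = C1*exp(2*x) + C2*exp(6*x).
For the particular solution try w_p = A0. Substituting and matching coefficients of each power of x gives A0 = 1/4, so w_p = 1/4.

w = 1/4 + C1*exp(2*x) + C2*exp(6*x)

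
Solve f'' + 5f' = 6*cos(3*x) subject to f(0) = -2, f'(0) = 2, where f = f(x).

Characteristic equation r² + 5r = 0 factors as (r + 5)r = 0, so r = -5, 0.
Hence f_h = C1*exp(-5*x) + C2.
Try f_p = A*cos(3*x) + B*sin(3*x). Substituting and equating the coefficients of cos(3x) and sin(3x) gives A = -3/17, B = 5/17, so f_p = -3*cos(3*x)/17 + 5*sin(3*x)/17.
General solution: f = C2 - 3*cos(3*x)/17 + 5*sin(3*x)/17 + C1*exp(-5*x).
Apply the initial conditions: f(0) = -3/17 + C1 + C2 = -2 and f'(0) = 15/17 - 5*C1 = 2. Solving gives C1 = -19/85, C2 = -8/5.

f = -8/5 - 19*exp(-5*x)/85 - 3*cos(3*x)/17 + 5*sin(3*x)/17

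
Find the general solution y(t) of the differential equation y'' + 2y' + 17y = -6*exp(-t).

y = -3*exp(-t)/8 + C1*cos(4*t)*exp(-t) + C2*exp(-t)*sin(4*t)

Characteristic equation r² + 2r + 17 = 0 has discriminant (2)² - 4·(17) = -64 < 0, so r = -1 ± 4i.
Hence y_h = C1*cos(4*t)*exp(-t) + C2*exp(-t)*sin(4*t).
Try y_p = A*exp(-t). Substituting into the equation and dividing by exp(-t) gives A = -3/8, so y_p = -3*exp(-t)/8.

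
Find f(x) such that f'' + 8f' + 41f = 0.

Characteristic equation r² + 8r + 41 = 0 has discriminant (8)² - 4·(41) = -100 < 0, so r = -4 ± 5i.
Hence f_h = C1*cos(5*x)*exp(-4*x) + C2*exp(-4*x)*sin(5*x).

f = C1*cos(5*x)*exp(-4*x) + C2*exp(-4*x)*sin(5*x)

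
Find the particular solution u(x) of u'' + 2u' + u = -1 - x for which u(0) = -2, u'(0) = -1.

Characteristic equation r² + 2r + 1 = 0 has discriminant (2)² - 4·(1) = 0, so r = -1 is a repeated root.
Hence u_h = (C1 + C2*x)*exp(-x).
For the particular solution try u_p = A0 + A1*x. Substituting and matching coefficients of each power of x gives A0 = 1, A1 = -1, so u_p = 1 - x.
General solution: u = 1 - x + C1*exp(-x) + C2*x*exp(-x).
Apply the initial conditions: u(0) = 1 + C1 = -2 and u'(0) = -1 + C2 - C1 = -1. Solving gives C1 = -3, C2 = -3.

u = 1 - x - 3*exp(-x) - 3*x*exp(-x)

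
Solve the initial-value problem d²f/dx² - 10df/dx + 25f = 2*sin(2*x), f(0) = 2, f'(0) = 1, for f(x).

f = 40*cos(2*x)/841 + 42*sin(2*x)/841 + 1642*exp(5*x)/841 - 257*x*exp(5*x)/29

Characteristic equation r² - 10r + 25 = 0 has discriminant (-10)² - 4·(25) = 0, so r = 5 is a repeated root.
Hence f_h = (C1 + C2*x)*exp(5*x).
Try f_p = A*cos(2*x) + B*sin(2*x). Substituting and equating the coefficients of cos(2x) and sin(2x) gives A = 40/841, B = 42/841, so f_p = 40*cos(2*x)/841 + 42*sin(2*x)/841.
General solution: f = 40*cos(2*x)/841 + 42*sin(2*x)/841 + C1*exp(5*x) + C2*x*exp(5*x).
Apply the initial conditions: f(0) = 40/841 + C1 = 2 and f'(0) = 84/841 + C2 + 5*C1 = 1. Solving gives C1 = 1642/841, C2 = -257/29.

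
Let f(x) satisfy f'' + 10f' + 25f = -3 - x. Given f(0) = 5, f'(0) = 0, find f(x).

f = -13/125 - x/25 + 638*exp(-5*x)/125 + 639*x*exp(-5*x)/25

Characteristic equation r² + 10r + 25 = 0 has discriminant (10)² - 4·(25) = 0, so r = -5 is a repeated root.
Hence f_h = (C1 + C2*x)*exp(-5*x).
For the particular solution try f_p = A0 + A1*x. Substituting and matching coefficients of each power of x gives A0 = -13/125, A1 = -1/25, so f_p = -13/125 - x/25.
General solution: f = -13/125 - x/25 + C1*exp(-5*x) + C2*x*exp(-5*x).
Apply the initial conditions: f(0) = -13/125 + C1 = 5 and f'(0) = -1/25 + C2 - 5*C1 = 0. Solving gives C1 = 638/125, C2 = 639/25.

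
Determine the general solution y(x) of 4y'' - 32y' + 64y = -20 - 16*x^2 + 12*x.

y = -5/16 - x**2/4 - x/16 + C1*exp(4*x) + C2*x*exp(4*x)

Divide through by 4: y'' - 8y' + 16y = -5 - 4*x^2 + 3*x.
Characteristic equation r² - 8r + 16 = 0 has discriminant (-8)² - 4·(16) = 0, so r = 4 is a repeated root.
Hence y_h = (C1 + C2*x)*exp(4*x).
For the particular solution try y_p = A0 + A1*x + A2*x^2. Substituting and matching coefficients of each power of x gives A0 = -5/16, A1 = -1/16, A2 = -1/4, so y_p = -5/16 - x^2/4 - x/16.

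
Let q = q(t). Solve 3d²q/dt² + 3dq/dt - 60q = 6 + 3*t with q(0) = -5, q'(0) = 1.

q = -41/400 - 172*exp(-5*t)/75 - 125*exp(4*t)/48 - t/20

Divide through by 3: q'' + q' - 20q = 2 + t.
Characteristic equation r² + r - 20 = 0 factors as (r + 5)(r - 4) = 0, so r = -5, 4.
Hence q_h = C1*exp(-5*t) + C2*exp(4*t).
For the particular solution try q_p = A0 + A1*t. Substituting and matching coefficients of each power of t gives A0 = -41/400, A1 = -1/20, so q_p = -41/400 - t/20.
General solution: q = -41/400 - t/20 + C1*exp(-5*t) + C2*exp(4*t).
Apply the initial conditions: q(0) = -41/400 + C1 + C2 = -5 and q'(0) = -1/20 - 5*C1 + 4*C2 = 1. Solving gives C1 = -172/75, C2 = -125/48.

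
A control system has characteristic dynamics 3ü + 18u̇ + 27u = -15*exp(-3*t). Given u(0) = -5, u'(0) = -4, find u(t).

u = -5*exp(-3*t) - 19*t*exp(-3*t) - 5*t**2*exp(-3*t)/2

Divide through by 3: u'' + 6u' + 9u = -5*exp(-3*t).
Characteristic equation r² + 6r + 9 = 0 has discriminant (6)² - 4·(9) = 0, so r = -3 is a repeated root.
Hence u_h = (C1 + C2*t)*exp(-3*t).
Since exp(-3*t) solves the homogeneous equation (r = -3 is a root of multiplicity 2), multiply the trial by t^2. Try u_p = A*t^2*exp(-3*t). Substituting into the equation and dividing by exp(-3*t) gives A = -5/2, so u_p = -5*t^2*exp(-3*t)/2.
General solution: u = C1*exp(-3*t) - 5*t^2*exp(-3*t)/2 + C2*t*exp(-3*t).
Apply the initial conditions: u(0) = C1 = -5 and u'(0) = C2 - 3*C1 = -4. Solving gives C1 = -5, C2 = -19.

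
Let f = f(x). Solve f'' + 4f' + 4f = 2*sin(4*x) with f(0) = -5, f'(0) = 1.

f = -123*exp(-2*x)/25 - 3*sin(4*x)/50 - 2*cos(4*x)/25 - 43*x*exp(-2*x)/5

Characteristic equation r² + 4r + 4 = 0 has discriminant (4)² - 4·(4) = 0, so r = -2 is a repeated root.
Hence f_h = (C1 + C2*x)*exp(-2*x).
Try f_p = A*cos(4*x) + B*sin(4*x). Substituting and equating the coefficients of cos(4x) and sin(4x) gives A = -2/25, B = -3/50, so f_p = -3*sin(4*x)/50 - 2*cos(4*x)/25.
General solution: f = -3*sin(4*x)/50 - 2*cos(4*x)/25 + C1*exp(-2*x) + C2*x*exp(-2*x).
Apply the initial conditions: f(0) = -2/25 + C1 = -5 and f'(0) = -6/25 + C2 - 2*C1 = 1. Solving gives C1 = -123/25, C2 = -43/5.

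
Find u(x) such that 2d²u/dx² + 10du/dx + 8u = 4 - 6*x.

u = 23/16 - 3*x/4 + C1*exp(-x) + C2*exp(-4*x)

Divide through by 2: u'' + 5u' + 4u = 2 - 3*x.
Characteristic equation r² + 5r + 4 = 0 factors as (r + 1)(r + 4) = 0, so r = -1, -4.
Hence u_h = C1*exp(-x) + C2*exp(-4*x).
For the particular solution try u_p = A0 + A1*x. Substituting and matching coefficients of each power of x gives A0 = 23/16, A1 = -3/4, so u_p = 23/16 - 3*x/4.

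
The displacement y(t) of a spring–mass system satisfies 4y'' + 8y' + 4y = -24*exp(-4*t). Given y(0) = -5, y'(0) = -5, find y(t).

Divide through by 4: y'' + 2y' + y = -6*exp(-4*t).
Characteristic equation r² + 2r + 1 = 0 has discriminant (2)² - 4·(1) = 0, so r = -1 is a repeated root.
Hence y_h = (C1 + C2*t)*exp(-t).
Try y_p = A*exp(-4*t). Substituting into the equation and dividing by exp(-4*t) gives A = -2/3, so y_p = -2*exp(-4*t)/3.
General solution: y = -2*exp(-4*t)/3 + C1*exp(-t) + C2*t*exp(-t).
Apply the initial conditions: y(0) = -2/3 + C1 = -5 and y'(0) = 8/3 + C2 - C1 = -5. Solving gives C1 = -13/3, C2 = -12.

y = -13*exp(-t)/3 - 2*exp(-4*t)/3 - 12*t*exp(-t)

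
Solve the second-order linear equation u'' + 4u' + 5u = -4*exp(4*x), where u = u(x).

u = -4*exp(4*x)/37 + C1*cos(x)*exp(-2*x) + C2*exp(-2*x)*sin(x)

Characteristic equation r² + 4r + 5 = 0 has discriminant (4)² - 4·(5) = -4 < 0, so r = -2 ± i.
Hence u_h = C1*cos(x)*exp(-2*x) + C2*exp(-2*x)*sin(x).
Try u_p = A*exp(4*x). Substituting into the equation and dividing by exp(4*x) gives A = -4/37, so u_p = -4*exp(4*x)/37.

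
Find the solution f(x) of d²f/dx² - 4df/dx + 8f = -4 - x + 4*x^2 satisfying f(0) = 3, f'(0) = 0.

Characteristic equation r² - 4r + 8 = 0 has discriminant (-4)² - 4·(8) = -16 < 0, so r = 2 ± 2i.
Hence f_h = C1*cos(2*x)*exp(2*x) + C2*exp(2*x)*sin(2*x).
For the particular solution try f_p = A0 + A1*x + A2*x^2. Substituting and matching coefficients of each power of x gives A0 = -7/16, A1 = 3/8, A2 = 1/2, so f_p = -7/16 + x^2/2 + 3*x/8.
General solution: f = -7/16 + x^2/2 + 3*x/8 + C1*cos(2*x)*exp(2*x) + C2*exp(2*x)*sin(2*x).
Apply the initial conditions: f(0) = -7/16 + C1 = 3 and f'(0) = 3/8 + 2*C1 + 2*C2 = 0. Solving gives C1 = 55/16, C2 = -29/8.

f = -7/16 + x**2/2 + 3*x/8 - 29*exp(2*x)*sin(2*x)/8 + 55*cos(2*x)*exp(2*x)/16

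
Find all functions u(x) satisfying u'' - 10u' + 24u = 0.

u = C1*exp(6*x) + C2*exp(4*x)

Characteristic equation r² - 10r + 24 = 0 factors as (r - 6)(r - 4) = 0, so r = 6, 4.
Hence u_h = C1*exp(6*x) + C2*exp(4*x).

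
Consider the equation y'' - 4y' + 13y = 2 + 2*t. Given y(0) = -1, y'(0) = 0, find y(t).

Characteristic equation r² - 4r + 13 = 0 has discriminant (-4)² - 4·(13) = -36 < 0, so r = 2 ± 3i.
Hence y_h = C1*cos(3*t)*exp(2*t) + C2*exp(2*t)*sin(3*t).
For the particular solution try y_p = A0 + A1*t. Substituting and matching coefficients of each power of t gives A0 = 34/169, A1 = 2/13, so y_p = 34/169 + 2*t/13.
General solution: y = 34/169 + 2*t/13 + C1*cos(3*t)*exp(2*t) + C2*exp(2*t)*sin(3*t).
Apply the initial conditions: y(0) = 34/169 + C1 = -1 and y'(0) = 2/13 + 2*C1 + 3*C2 = 0. Solving gives C1 = -203/169, C2 = 380/507.

y = 34/169 + 2*t/13 - 203*cos(3*t)*exp(2*t)/169 + 380*exp(2*t)*sin(3*t)/507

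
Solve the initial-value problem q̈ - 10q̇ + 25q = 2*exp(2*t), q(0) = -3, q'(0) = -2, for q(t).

q = -29*exp(5*t)/9 + 2*exp(2*t)/9 + 41*t*exp(5*t)/3

Characteristic equation r² - 10r + 25 = 0 has discriminant (-10)² - 4·(25) = 0, so r = 5 is a repeated root.
Hence q_h = (C1 + C2*t)*exp(5*t).
Try q_p = A*exp(2*t). Substituting into the equation and dividing by exp(2*t) gives A = 2/9, so q_p = 2*exp(2*t)/9.
General solution: q = 2*exp(2*t)/9 + C1*exp(5*t) + C2*t*exp(5*t).
Apply the initial conditions: q(0) = 2/9 + C1 = -3 and q'(0) = 4/9 + C2 + 5*C1 = -2. Solving gives C1 = -29/9, C2 = 41/3.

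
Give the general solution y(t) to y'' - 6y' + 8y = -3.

Characteristic equation r² - 6r + 8 = 0 factors as (r - 2)(r - 4) = 0, so r = 2, 4.
Hence y_h = C1*exp(2*t) + C2*exp(4*t).
For the particular solution try y_p = A0. Substituting and matching coefficients of each power of t gives A0 = -3/8, so y_p = -3/8.

y = -3/8 + C1*exp(2*t) + C2*exp(4*t)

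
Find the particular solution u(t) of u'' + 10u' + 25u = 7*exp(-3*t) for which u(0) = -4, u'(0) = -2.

u = -23*exp(-5*t)/4 + 7*exp(-3*t)/4 - 51*t*exp(-5*t)/2

Characteristic equation r² + 10r + 25 = 0 has discriminant (10)² - 4·(25) = 0, so r = -5 is a repeated root.
Hence u_h = (C1 + C2*t)*exp(-5*t).
Try u_p = A*exp(-3*t). Substituting into the equation and dividing by exp(-3*t) gives A = 7/4, so u_p = 7*exp(-3*t)/4.
General solution: u = 7*exp(-3*t)/4 + C1*exp(-5*t) + C2*t*exp(-5*t).
Apply the initial conditions: u(0) = 7/4 + C1 = -4 and u'(0) = -21/4 + C2 - 5*C1 = -2. Solving gives C1 = -23/4, C2 = -51/2.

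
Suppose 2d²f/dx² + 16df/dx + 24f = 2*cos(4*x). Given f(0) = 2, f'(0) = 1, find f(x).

Divide through by 2: f'' + 8f' + 12f = cos(4*x).
Characteristic equation r² + 8r + 12 = 0 factors as (r + 2)(r + 6) = 0, so r = -2, -6.
Hence f_h = C1*exp(-2*x) + C2*exp(-6*x).
Try f_p = A*cos(4*x) + B*sin(4*x). Substituting and equating the coefficients of cos(4x) and sin(4x) gives A = -1/260, B = 2/65, so f_p = -cos(4*x)/260 + 2*sin(4*x)/65.
General solution: f = -cos(4*x)/260 + 2*sin(4*x)/65 + C1*exp(-2*x) + C2*exp(-6*x).
Apply the initial conditions: f(0) = -1/260 + C1 + C2 = 2 and f'(0) = 8/65 - 6*C2 - 2*C1 = 1. Solving gives C1 = 129/40, C2 = -127/104.

f = -127*exp(-6*x)/104 - cos(4*x)/260 + 2*sin(4*x)/65 + 129*exp(-2*x)/40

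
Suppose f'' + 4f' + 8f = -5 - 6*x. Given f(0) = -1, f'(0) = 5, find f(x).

Characteristic equation r² + 4r + 8 = 0 has discriminant (4)² - 4·(8) = -16 < 0, so r = -2 ± 2i.
Hence f_h = C1*cos(2*x)*exp(-2*x) + C2*exp(-2*x)*sin(2*x).
For the particular solution try f_p = A0 + A1*x. Substituting and matching coefficients of each power of x gives A0 = -1/4, A1 = -3/4, so f_p = -1/4 - 3*x/4.
General solution: f = -1/4 - 3*x/4 + C1*cos(2*x)*exp(-2*x) + C2*exp(-2*x)*sin(2*x).
Apply the initial conditions: f(0) = -1/4 + C1 = -1 and f'(0) = -3/4 - 2*C1 + 2*C2 = 5. Solving gives C1 = -3/4, C2 = 17/8.

f = -1/4 - 3*x/4 - 3*cos(2*x)*exp(-2*x)/4 + 17*exp(-2*x)*sin(2*x)/8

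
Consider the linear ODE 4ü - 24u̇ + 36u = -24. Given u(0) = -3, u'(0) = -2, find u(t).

u = -2/3 - 7*exp(3*t)/3 + 5*t*exp(3*t)

Divide through by 4: u'' - 6u' + 9u = -6.
Characteristic equation r² - 6r + 9 = 0 has discriminant (-6)² - 4·(9) = 0, so r = 3 is a repeated root.
Hence u_h = (C1 + C2*t)*exp(3*t).
For the particular solution try u_p = A0. Substituting and matching coefficients of each power of t gives A0 = -2/3, so u_p = -2/3.
General solution: u = -2/3 + C1*exp(3*t) + C2*t*exp(3*t).
Apply the initial conditions: u(0) = -2/3 + C1 = -3 and u'(0) = C2 + 3*C1 = -2. Solving gives C1 = -7/3, C2 = 5.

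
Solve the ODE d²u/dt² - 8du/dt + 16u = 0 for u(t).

u = C1*exp(4*t) + C2*t*exp(4*t)

Characteristic equation r² - 8r + 16 = 0 has discriminant (-8)² - 4·(16) = 0, so r = 4 is a repeated root.
Hence u_h = (C1 + C2*t)*exp(4*t).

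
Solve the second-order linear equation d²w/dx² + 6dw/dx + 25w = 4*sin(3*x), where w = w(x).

w = -18*cos(3*x)/145 + 16*sin(3*x)/145 + C1*cos(4*x)*exp(-3*x) + C2*exp(-3*x)*sin(4*x)

Characteristic equation r² + 6r + 25 = 0 has discriminant (6)² - 4·(25) = -64 < 0, so r = -3 ± 4i.
Hence w_h = C1*cos(4*x)*exp(-3*x) + C2*exp(-3*x)*sin(4*x).
Try w_p = A*cos(3*x) + B*sin(3*x). Substituting and equating the coefficients of cos(3x) and sin(3x) gives A = -18/145, B = 16/145, so w_p = -18*cos(3*x)/145 + 16*sin(3*x)/145.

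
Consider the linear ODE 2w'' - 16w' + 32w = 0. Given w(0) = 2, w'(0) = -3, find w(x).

w = 2*exp(4*x) - 11*x*exp(4*x)

Divide through by 2: w'' - 8w' + 16w = 0.
Characteristic equation r² - 8r + 16 = 0 has discriminant (-8)² - 4·(16) = 0, so r = 4 is a repeated root.
Hence w_h = (C1 + C2*x)*exp(4*x).
Apply the initial conditions: w(0) = C1 = 2 and w'(0) = C2 + 4*C1 = -3. Solving gives C1 = 2, C2 = -11.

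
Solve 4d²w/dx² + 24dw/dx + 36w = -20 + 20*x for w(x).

Divide through by 4: w'' + 6w' + 9w = -5 + 5*x.
Characteristic equation r² + 6r + 9 = 0 has discriminant (6)² - 4·(9) = 0, so r = -3 is a repeated root.
Hence w_h = (C1 + C2*x)*exp(-3*x).
For the particular solution try w_p = A0 + A1*x. Substituting and matching coefficients of each power of x gives A0 = -25/27, A1 = 5/9, so w_p = -25/27 + 5*x/9.

w = -25/27 + 5*x/9 + C1*exp(-3*x) + C2*x*exp(-3*x)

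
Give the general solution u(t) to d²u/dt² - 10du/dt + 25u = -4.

Characteristic equation r² - 10r + 25 = 0 has discriminant (-10)² - 4·(25) = 0, so r = 5 is a repeated root.
Hence u_h = (C1 + C2*t)*exp(5*t).
For the particular solution try u_p = A0. Substituting and matching coefficients of each power of t gives A0 = -4/25, so u_p = -4/25.

u = -4/25 + C1*exp(5*t) + C2*t*exp(5*t)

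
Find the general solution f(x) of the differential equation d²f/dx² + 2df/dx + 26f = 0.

f = C1*cos(5*x)*exp(-x) + C2*exp(-x)*sin(5*x)

Characteristic equation r² + 2r + 26 = 0 has discriminant (2)² - 4·(26) = -100 < 0, so r = -1 ± 5i.
Hence f_h = C1*cos(5*x)*exp(-x) + C2*exp(-x)*sin(5*x).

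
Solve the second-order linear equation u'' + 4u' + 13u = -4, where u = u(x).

Characteristic equation r² + 4r + 13 = 0 has discriminant (4)² - 4·(13) = -36 < 0, so r = -2 ± 3i.
Hence u_h = C1*cos(3*x)*exp(-2*x) + C2*exp(-2*x)*sin(3*x).
For the particular solution try u_p = A0. Substituting and matching coefficients of each power of x gives A0 = -4/13, so u_p = -4/13.

u = -4/13 + C1*cos(3*x)*exp(-2*x) + C2*exp(-2*x)*sin(3*x)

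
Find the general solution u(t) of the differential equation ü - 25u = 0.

u = C1*exp(5*t) + C2*exp(-5*t)

Characteristic equation r² - 25 = 0 factors as (r - 5)(r + 5) = 0, so r = 5, -5.
Hence u_h = C1*exp(5*t) + C2*exp(-5*t).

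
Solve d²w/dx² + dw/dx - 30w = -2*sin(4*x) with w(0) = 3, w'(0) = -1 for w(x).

w = 2*cos(4*x)/533 + 23*sin(4*x)/533 + 210*exp(-6*x)/143 + 689*exp(5*x)/451

Characteristic equation r² + r - 30 = 0 factors as (r - 5)(r + 6) = 0, so r = 5, -6.
Hence w_h = C1*exp(5*x) + C2*exp(-6*x).
Try w_p = A*cos(4*x) + B*sin(4*x). Substituting and equating the coefficients of cos(4x) and sin(4x) gives A = 2/533, B = 23/533, so w_p = 2*cos(4*x)/533 + 23*sin(4*x)/533.
General solution: w = 2*cos(4*x)/533 + 23*sin(4*x)/533 + C1*exp(5*x) + C2*exp(-6*x).
Apply the initial conditions: w(0) = 2/533 + C1 + C2 = 3 and w'(0) = 92/533 - 6*C2 + 5*C1 = -1. Solving gives C1 = 689/451, C2 = 210/143.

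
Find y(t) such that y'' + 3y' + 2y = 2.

Characteristic equation r² + 3r + 2 = 0 factors as (r + 2)(r + 1) = 0, so r = -2, -1.
Hence y_h = C1*exp(-2*t) + C2*exp(-t).
For the particular solution try y_p = A0. Substituting and matching coefficients of each power of t gives A0 = 1, so y_p = 1.

y = 1 + C1*exp(-2*t) + C2*exp(-t)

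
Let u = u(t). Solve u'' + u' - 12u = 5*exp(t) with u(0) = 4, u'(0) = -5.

Characteristic equation r² + r - 12 = 0 factors as (r + 4)(r - 3) = 0, so r = -4, 3.
Hence u_h = C1*exp(-4*t) + C2*exp(3*t).
Try u_p = A*exp(t). Substituting into the equation and dividing by exp(t) gives A = -1/2, so u_p = -exp(t)/2.
General solution: u = -exp(t)/2 + C1*exp(-4*t) + C2*exp(3*t).
Apply the initial conditions: u(0) = -1/2 + C1 + C2 = 4 and u'(0) = -1/2 - 4*C1 + 3*C2 = -5. Solving gives C1 = 18/7, C2 = 27/14.

u = -exp(t)/2 + 18*exp(-4*t)/7 + 27*exp(3*t)/14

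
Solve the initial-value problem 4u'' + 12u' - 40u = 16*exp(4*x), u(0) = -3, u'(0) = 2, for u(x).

Divide through by 4: u'' + 3u' - 10u = 4*exp(4*x).
Characteristic equation r² + 3r - 10 = 0 factors as (r + 5)(r - 2) = 0, so r = -5, 2.
Hence u_h = C1*exp(-5*x) + C2*exp(2*x).
Try u_p = A*exp(4*x). Substituting into the equation and dividing by exp(4*x) gives A = 2/9, so u_p = 2*exp(4*x)/9.
General solution: u = 2*exp(4*x)/9 + C1*exp(-5*x) + C2*exp(2*x).
Apply the initial conditions: u(0) = 2/9 + C1 + C2 = -3 and u'(0) = 8/9 - 5*C1 + 2*C2 = 2. Solving gives C1 = -68/63, C2 = -15/7.

u = -68*exp(-5*x)/63 - 15*exp(2*x)/7 + 2*exp(4*x)/9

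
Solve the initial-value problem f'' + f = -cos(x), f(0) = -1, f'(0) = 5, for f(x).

Characteristic equation r² + 1 = 0 has discriminant (0)² - 4·(1) = -4 < 0, so r = ± i.
Hence f_h = C1*cos(x) + C2*sin(x).
Since ±1i are characteristic roots, multiply the trial by x. Try f_p = x*(A*cos(x) + B*sin(x)). Substituting and equating the coefficients of cos(x) and sin(x) gives A = 0, B = -1/2, so f_p = -x*sin(x)/2.
General solution: f = C1*cos(x) + C2*sin(x) - x*sin(x)/2.
Apply the initial conditions: f(0) = C1 = -1 and f'(0) = C2 = 5. Solving gives C1 = -1, C2 = 5.

f = -cos(x) + 5*sin(x) - x*sin(x)/2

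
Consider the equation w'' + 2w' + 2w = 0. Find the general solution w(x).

w = C1*cos(x)*exp(-x) + C2*exp(-x)*sin(x)

Characteristic equation r² + 2r + 2 = 0 has discriminant (2)² - 4·(2) = -4 < 0, so r = -1 ± i.
Hence w_h = C1*cos(x)*exp(-x) + C2*exp(-x)*sin(x).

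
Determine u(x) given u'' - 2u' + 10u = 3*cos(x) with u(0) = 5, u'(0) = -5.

u = -6*sin(x)/85 + 27*cos(x)/85 - 817*exp(x)*sin(3*x)/255 + 398*cos(3*x)*exp(x)/85

Characteristic equation r² - 2r + 10 = 0 has discriminant (-2)² - 4·(10) = -36 < 0, so r = 1 ± 3i.
Hence u_h = C1*cos(3*x)*exp(x) + C2*exp(x)*sin(3*x).
Try u_p = A*cos(x) + B*sin(x). Substituting and equating the coefficients of cos(x) and sin(x) gives A = 27/85, B = -6/85, so u_p = -6*sin(x)/85 + 27*cos(x)/85.
General solution: u = -6*sin(x)/85 + 27*cos(x)/85 + C1*cos(3*x)*exp(x) + C2*exp(x)*sin(3*x).
Apply the initial conditions: u(0) = 27/85 + C1 = 5 and u'(0) = -6/85 + C1 + 3*C2 = -5. Solving gives C1 = 398/85, C2 = -817/255.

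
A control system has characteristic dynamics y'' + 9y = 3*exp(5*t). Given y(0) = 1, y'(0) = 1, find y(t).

Characteristic equation r² + 9 = 0 has discriminant (0)² - 4·(9) = -36 < 0, so r = ± 3i.
Hence y_h = C1*cos(3*t) + C2*sin(3*t).
Try y_p = A*exp(5*t). Substituting into the equation and dividing by exp(5*t) gives A = 3/34, so y_p = 3*exp(5*t)/34.
General solution: y = 3*exp(5*t)/34 + C1*cos(3*t) + C2*sin(3*t).
Apply the initial conditions: y(0) = 3/34 + C1 = 1 and y'(0) = 15/34 + 3*C2 = 1. Solving gives C1 = 31/34, C2 = 19/102.

y = 3*exp(5*t)/34 + 19*sin(3*t)/102 + 31*cos(3*t)/34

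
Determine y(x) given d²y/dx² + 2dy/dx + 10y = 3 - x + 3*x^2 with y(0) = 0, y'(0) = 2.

y = 71/250 - 11*x/50 + 3*x**2/10 - 71*cos(3*x)*exp(-x)/250 + 242*exp(-x)*sin(3*x)/375

Characteristic equation r² + 2r + 10 = 0 has discriminant (2)² - 4·(10) = -36 < 0, so r = -1 ± 3i.
Hence y_h = C1*cos(3*x)*exp(-x) + C2*exp(-x)*sin(3*x).
For the particular solution try y_p = A0 + A1*x + A2*x^2. Substituting and matching coefficients of each power of x gives A0 = 71/250, A1 = -11/50, A2 = 3/10, so y_p = 71/250 - 11*x/50 + 3*x^2/10.
General solution: y = 71/250 - 11*x/50 + 3*x^2/10 + C1*cos(3*x)*exp(-x) + C2*exp(-x)*sin(3*x).
Apply the initial conditions: y(0) = 71/250 + C1 = 0 and y'(0) = -11/50 - C1 + 3*C2 = 2. Solving gives C1 = -71/250, C2 = 242/375.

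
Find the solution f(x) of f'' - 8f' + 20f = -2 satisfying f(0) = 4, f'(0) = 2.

f = -1/10 - 36*exp(4*x)*sin(2*x)/5 + 41*cos(2*x)*exp(4*x)/10

Characteristic equation r² - 8r + 20 = 0 has discriminant (-8)² - 4·(20) = -16 < 0, so r = 4 ± 2i.
Hence f_h = C1*cos(2*x)*exp(4*x) + C2*exp(4*x)*sin(2*x).
For the particular solution try f_p = A0. Substituting and matching coefficients of each power of x gives A0 = -1/10, so f_p = -1/10.
General solution: f = -1/10 + C1*cos(2*x)*exp(4*x) + C2*exp(4*x)*sin(2*x).
Apply the initial conditions: f(0) = -1/10 + C1 = 4 and f'(0) = 2*C2 + 4*C1 = 2. Solving gives C1 = 41/10, C2 = -36/5.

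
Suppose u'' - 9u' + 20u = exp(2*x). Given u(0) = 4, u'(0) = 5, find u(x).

u = -32*exp(5*x)/3 + exp(2*x)/6 + 29*exp(4*x)/2

Characteristic equation r² - 9r + 20 = 0 factors as (r - 5)(r - 4) = 0, so r = 5, 4.
Hence u_h = C1*exp(5*x) + C2*exp(4*x).
Try u_p = A*exp(2*x). Substituting into the equation and dividing by exp(2*x) gives A = 1/6, so u_p = exp(2*x)/6.
General solution: u = exp(2*x)/6 + C1*exp(5*x) + C2*exp(4*x).
Apply the initial conditions: u(0) = 1/6 + C1 + C2 = 4 and u'(0) = 1/3 + 4*C2 + 5*C1 = 5. Solving gives C1 = -32/3, C2 = 29/2.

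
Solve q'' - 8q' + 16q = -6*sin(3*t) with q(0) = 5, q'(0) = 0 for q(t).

q = -144*cos(3*t)/625 - 42*sin(3*t)/625 + 3269*exp(4*t)/625 - 518*t*exp(4*t)/25

Characteristic equation r² - 8r + 16 = 0 has discriminant (-8)² - 4·(16) = 0, so r = 4 is a repeated root.
Hence q_h = (C1 + C2*t)*exp(4*t).
Try q_p = A*cos(3*t) + B*sin(3*t). Substituting and equating the coefficients of cos(3t) and sin(3t) gives A = -144/625, B = -42/625, so q_p = -144*cos(3*t)/625 - 42*sin(3*t)/625.
General solution: q = -144*cos(3*t)/625 - 42*sin(3*t)/625 + C1*exp(4*t) + C2*t*exp(4*t).
Apply the initial conditions: q(0) = -144/625 + C1 = 5 and q'(0) = -126/625 + C2 + 4*C1 = 0. Solving gives C1 = 3269/625, C2 = -518/25.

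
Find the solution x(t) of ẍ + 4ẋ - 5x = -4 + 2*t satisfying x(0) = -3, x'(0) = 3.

Characteristic equation r² + 4r - 5 = 0 factors as (r + 5)(r - 1) = 0, so r = -5, 1.
Hence x_h = C1*exp(-5*t) + C2*exp(t).
For the particular solution try x_p = A0 + A1*t. Substituting and matching coefficients of each power of t gives A0 = 12/25, A1 = -2/5, so x_p = 12/25 - 2*t/5.
General solution: x = 12/25 - 2*t/5 + C1*exp(-5*t) + C2*exp(t).
Apply the initial conditions: x(0) = 12/25 + C1 + C2 = -3 and x'(0) = -2/5 + C2 - 5*C1 = 3. Solving gives C1 = -86/75, C2 = -7/3.

x = 12/25 - 86*exp(-5*t)/75 - 7*exp(t)/3 - 2*t/5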